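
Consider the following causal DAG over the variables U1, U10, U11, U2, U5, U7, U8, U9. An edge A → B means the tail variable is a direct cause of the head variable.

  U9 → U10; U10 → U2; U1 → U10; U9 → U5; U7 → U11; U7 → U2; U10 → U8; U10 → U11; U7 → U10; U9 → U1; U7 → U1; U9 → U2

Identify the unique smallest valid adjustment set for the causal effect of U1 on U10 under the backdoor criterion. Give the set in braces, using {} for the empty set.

{U7, U9}

Variables eligible for adjustment (non-descendants of U1, excluding U1 and U10): {U5, U7, U9}.
Backdoor paths from U1 to U10:
  P1: U1 <- U7 -> U10
  P2: U1 <- U7 -> U2 <- U9 -> U10
  P3: U1 <- U7 -> U2 <- U10
  P4: U1 <- U7 -> U11 <- U10
  P5: U1 <- U9 -> U10
  P6: U1 <- U9 -> U2 <- U7 -> U10
  P7: U1 <- U9 -> U2 <- U7 -> U11 <- U10
  P8: U1 <- U9 -> U2 <- U10
The empty set is not sufficient: P1 (U1 <- U7 -> U10) has no collider blocking it and no conditioned non-collider, so it is open.
Try {U7, U9}:
  P1: blocked at fork node U7 ∈ conditioning set.
  P2: blocked at fork node U7 ∈ conditioning set.
  P3: blocked at fork node U7 ∈ conditioning set.
  P4: blocked at fork node U7 ∈ conditioning set.
  P5: blocked at fork node U9 ∈ conditioning set.
  P6: blocked at fork node U9 ∈ conditioning set.
  P7: blocked at fork node U9 ∈ conditioning set.
  P8: blocked at fork node U9 ∈ conditioning set.
{U7, U9} contains no descendant of U1 and blocks every backdoor path.
Every element of {U7, U9} is needed (dropping U7 leaves P1 open; dropping U9 leaves P5 open), so no proper subset is valid.
Among all size-2 subsets of the eligible variables, only {U7, U9} blocks every backdoor path, so it is the unique smallest valid adjustment set.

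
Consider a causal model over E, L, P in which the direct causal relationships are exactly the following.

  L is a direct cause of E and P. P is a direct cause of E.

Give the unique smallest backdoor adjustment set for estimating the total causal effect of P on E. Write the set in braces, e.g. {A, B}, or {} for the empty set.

{L}

Variables eligible for adjustment (non-descendants of P, excluding P and E): {L}.
Backdoor paths from P to E:
  P1: P <- L -> E
The empty set is not sufficient: P1 (P <- L -> E) has no collider blocking it and no conditioned non-collider, so it is open.
Try {L}:
  P1: blocked at fork node L ∈ conditioning set.
{L} contains no descendant of P and blocks every backdoor path.
{L} is the unique smallest valid adjustment set.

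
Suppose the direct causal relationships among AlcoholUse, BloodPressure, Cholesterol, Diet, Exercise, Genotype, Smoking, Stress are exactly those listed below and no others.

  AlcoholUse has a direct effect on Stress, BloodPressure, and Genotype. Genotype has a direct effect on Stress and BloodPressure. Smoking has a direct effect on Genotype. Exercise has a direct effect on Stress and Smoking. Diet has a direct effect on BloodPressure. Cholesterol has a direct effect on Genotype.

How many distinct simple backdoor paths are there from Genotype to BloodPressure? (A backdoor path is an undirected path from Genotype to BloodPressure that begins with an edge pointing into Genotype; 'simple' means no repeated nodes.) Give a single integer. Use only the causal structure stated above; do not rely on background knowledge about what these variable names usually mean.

2

A backdoor path from Genotype to BloodPressure is any simple undirected path whose first edge points into Genotype (i.e. leaves Genotype via a parent).
Parents of Genotype: {AlcoholUse, Cholesterol, Smoking}.
Enumerating:
  P1: Genotype <- AlcoholUse -> BloodPressure
  P2: Genotype <- Smoking <- Exercise -> Stress <- AlcoholUse -> BloodPressure
That exhausts the simple backdoor paths. Count: 2.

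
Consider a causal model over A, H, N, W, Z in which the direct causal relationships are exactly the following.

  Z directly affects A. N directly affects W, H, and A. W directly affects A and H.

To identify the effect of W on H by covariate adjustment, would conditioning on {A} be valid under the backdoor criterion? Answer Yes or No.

No

Backdoor paths from W to H (paths whose first edge points into W):
  P1: W <- N -> H
Condition 1 (no descendant of W in the set): FAILS — A is a descendant of W.
Condition 2 (every backdoor path blocked by {A}):
  P1: open — no interior node is in the conditioning set.
{A} does not satisfy the backdoor criterion.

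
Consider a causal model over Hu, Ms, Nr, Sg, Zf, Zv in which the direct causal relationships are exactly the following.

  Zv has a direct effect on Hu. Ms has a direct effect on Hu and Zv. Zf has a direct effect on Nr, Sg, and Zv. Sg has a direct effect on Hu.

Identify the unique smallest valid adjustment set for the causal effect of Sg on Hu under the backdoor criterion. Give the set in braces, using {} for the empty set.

Variables eligible for adjustment (non-descendants of Sg, excluding Sg and Hu): {Ms, Nr, Zf, Zv}.
Backdoor paths from Sg to Hu:
  P1: Sg <- Zf -> Zv <- Ms -> Hu
  P2: Sg <- Zf -> Zv -> Hu
The empty set is not sufficient: P2 (Sg <- Zf -> Zv -> Hu) has no collider blocking it and no conditioned non-collider, so it is open.
Try {Zf}:
  P1: blocked at fork node Zf ∈ conditioning set.
  P2: blocked at fork node Zf ∈ conditioning set.
{Zf} contains no descendant of Sg and blocks every backdoor path.
No other singleton works — e.g. {Ms} leaves P2 open — so {Zf} is the unique smallest valid adjustment set.

{Zf}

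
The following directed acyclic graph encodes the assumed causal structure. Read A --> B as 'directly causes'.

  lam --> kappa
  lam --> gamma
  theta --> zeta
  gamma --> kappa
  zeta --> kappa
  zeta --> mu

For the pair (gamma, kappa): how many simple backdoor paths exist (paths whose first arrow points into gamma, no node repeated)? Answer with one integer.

1

A backdoor path from gamma to kappa is any simple undirected path whose first edge points into gamma (i.e. leaves gamma via a parent).
Parents of gamma: {lam}.
Enumerating:
  P1: gamma <- lam -> kappa
That exhausts the simple backdoor paths. Count: 1.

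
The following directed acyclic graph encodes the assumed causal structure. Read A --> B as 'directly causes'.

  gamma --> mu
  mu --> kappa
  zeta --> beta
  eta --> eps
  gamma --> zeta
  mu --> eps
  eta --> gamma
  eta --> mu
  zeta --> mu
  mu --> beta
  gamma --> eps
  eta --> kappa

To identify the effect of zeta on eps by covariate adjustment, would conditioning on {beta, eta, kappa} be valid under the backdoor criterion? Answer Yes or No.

No

Backdoor paths from zeta to eps (paths whose first edge points into zeta):
  P1: zeta <- gamma <- eta -> mu -> eps
  P2: zeta <- gamma <- eta -> eps
  P3: zeta <- gamma <- eta -> kappa <- mu -> eps
  P4: zeta <- gamma -> mu <- eta -> eps
  P5: zeta <- gamma -> mu -> eps
  P6: zeta <- gamma -> mu -> kappa <- eta -> eps
  P7: zeta <- gamma -> eps
Condition 1 (no descendant of zeta in the set): FAILS — beta and kappa are descendants of zeta.
Condition 2 (every backdoor path blocked by {beta, eta, kappa}):
  P1: blocked at fork node eta ∈ conditioning set.
  P2: blocked at fork node eta ∈ conditioning set.
  P3: blocked at fork node eta ∈ conditioning set.
  P4: blocked at fork node eta ∈ conditioning set.
  P5: open — no interior node is in the conditioning set.
  P6: blocked at fork node eta ∈ conditioning set.
  P7: open — no interior node is in the conditioning set.
{beta, eta, kappa} does not satisfy the backdoor criterion.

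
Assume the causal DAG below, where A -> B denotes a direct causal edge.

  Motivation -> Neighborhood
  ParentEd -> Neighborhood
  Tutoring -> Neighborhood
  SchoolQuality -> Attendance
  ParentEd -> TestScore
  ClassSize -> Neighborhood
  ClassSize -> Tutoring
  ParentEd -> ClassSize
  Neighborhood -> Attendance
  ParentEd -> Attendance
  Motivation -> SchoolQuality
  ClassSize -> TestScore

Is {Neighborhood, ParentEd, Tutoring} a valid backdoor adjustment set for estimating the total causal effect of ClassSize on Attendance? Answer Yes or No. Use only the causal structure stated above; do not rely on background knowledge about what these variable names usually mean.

No

Backdoor paths from ClassSize to Attendance (paths whose first edge points into ClassSize):
  P1: ClassSize <- ParentEd -> Neighborhood <- Motivation -> SchoolQuality -> Attendance
  P2: ClassSize <- ParentEd -> Neighborhood -> Attendance
  P3: ClassSize <- ParentEd -> Attendance
Condition 1 (no descendant of ClassSize in the set): FAILS — Neighborhood and Tutoring are descendants of ClassSize.
Condition 2 (every backdoor path blocked by {Neighborhood, ParentEd, Tutoring}):
  P1: blocked at fork node ParentEd ∈ conditioning set.
  P2: blocked at fork node ParentEd ∈ conditioning set.
  P3: blocked at fork node ParentEd ∈ conditioning set.
{Neighborhood, ParentEd, Tutoring} does not satisfy the backdoor criterion.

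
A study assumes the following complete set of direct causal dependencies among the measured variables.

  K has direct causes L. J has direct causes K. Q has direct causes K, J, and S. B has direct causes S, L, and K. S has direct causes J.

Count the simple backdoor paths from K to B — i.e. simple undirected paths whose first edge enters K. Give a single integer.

1

A backdoor path from K to B is any simple undirected path whose first edge points into K (i.e. leaves K via a parent).
Parents of K: {L}.
Enumerating:
  P1: K <- L -> B
That exhausts the simple backdoor paths. Count: 1.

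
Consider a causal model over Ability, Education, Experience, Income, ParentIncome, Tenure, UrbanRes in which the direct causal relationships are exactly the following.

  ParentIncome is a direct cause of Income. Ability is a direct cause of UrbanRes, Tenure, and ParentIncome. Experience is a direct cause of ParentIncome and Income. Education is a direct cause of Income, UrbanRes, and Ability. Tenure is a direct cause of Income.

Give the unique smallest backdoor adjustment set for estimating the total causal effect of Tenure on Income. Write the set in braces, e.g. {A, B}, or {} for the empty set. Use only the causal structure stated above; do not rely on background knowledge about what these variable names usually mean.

{Ability}

Variables eligible for adjustment (non-descendants of Tenure, excluding Tenure and Income): {Ability, Education, Experience, ParentIncome, UrbanRes}.
Backdoor paths from Tenure to Income:
  P1: Tenure <- Ability <- Education -> Income
  P2: Tenure <- Ability -> ParentIncome <- Experience -> Income
  P3: Tenure <- Ability -> ParentIncome -> Income
  P4: Tenure <- Ability -> UrbanRes <- Education -> Income
The empty set is not sufficient: P1 (Tenure <- Ability <- Education -> Income) has no collider blocking it and no conditioned non-collider, so it is open.
Try {Ability}:
  P1: blocked at chain node Ability ∈ conditioning set.
  P2: blocked at fork node Ability ∈ conditioning set.
  P3: blocked at fork node Ability ∈ conditioning set.
  P4: blocked at fork node Ability ∈ conditioning set.
{Ability} contains no descendant of Tenure and blocks every backdoor path.
No other singleton works — e.g. {Experience} leaves P1 open — so {Ability} is the unique smallest valid adjustment set.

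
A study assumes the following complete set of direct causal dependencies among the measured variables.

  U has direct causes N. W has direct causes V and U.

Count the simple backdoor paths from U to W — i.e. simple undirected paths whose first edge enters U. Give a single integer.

A backdoor path from U to W is any simple undirected path whose first edge points into U (i.e. leaves U via a parent).
Parents of U: {N}.
No simple path from any parent of U reaches W without revisiting U, so there are no backdoor paths.

0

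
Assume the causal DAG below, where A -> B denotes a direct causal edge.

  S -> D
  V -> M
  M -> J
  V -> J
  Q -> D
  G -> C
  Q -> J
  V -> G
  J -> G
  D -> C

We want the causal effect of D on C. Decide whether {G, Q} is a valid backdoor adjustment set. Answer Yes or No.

Yes

Backdoor paths from D to C (paths whose first edge points into D):
  P1: D <- Q -> J <- V -> G -> C
  P2: D <- Q -> J <- M <- V -> G -> C
  P3: D <- Q -> J -> G -> C
Condition 1 (no descendant of D in the set): holds — descendants of D are {C}; none are in {G, Q}.
Condition 2 (every backdoor path blocked by {G, Q}):
  P1: blocked at fork node Q ∈ conditioning set.
  P2: blocked at fork node Q ∈ conditioning set.
  P3: blocked at fork node Q ∈ conditioning set.
{G, Q} satisfies the backdoor criterion.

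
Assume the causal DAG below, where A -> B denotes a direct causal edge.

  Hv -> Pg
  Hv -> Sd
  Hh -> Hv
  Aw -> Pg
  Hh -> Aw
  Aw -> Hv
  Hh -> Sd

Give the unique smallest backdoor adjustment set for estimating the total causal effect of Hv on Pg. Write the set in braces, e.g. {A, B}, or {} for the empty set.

Variables eligible for adjustment (non-descendants of Hv, excluding Hv and Pg): {Aw, Hh}.
Backdoor paths from Hv to Pg:
  P1: Hv <- Hh -> Aw -> Pg
  P2: Hv <- Aw -> Pg
The empty set is not sufficient: P1 (Hv <- Hh -> Aw -> Pg) has no collider blocking it and no conditioned non-collider, so it is open.
Try {Aw}:
  P1: blocked at chain node Aw ∈ conditioning set.
  P2: blocked at fork node Aw ∈ conditioning set.
{Aw} contains no descendant of Hv and blocks every backdoor path.
No other singleton works — e.g. {Hh} leaves P2 open — so {Aw} is the unique smallest valid adjustment set.

{Aw}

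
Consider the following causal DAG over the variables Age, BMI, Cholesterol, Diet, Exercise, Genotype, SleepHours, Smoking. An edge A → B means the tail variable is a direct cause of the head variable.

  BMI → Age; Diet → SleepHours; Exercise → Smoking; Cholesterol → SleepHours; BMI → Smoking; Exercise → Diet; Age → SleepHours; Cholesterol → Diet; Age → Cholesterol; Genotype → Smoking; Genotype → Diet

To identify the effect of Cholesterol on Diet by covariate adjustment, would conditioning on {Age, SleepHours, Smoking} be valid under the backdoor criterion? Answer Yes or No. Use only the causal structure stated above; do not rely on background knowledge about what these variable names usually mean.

No

Backdoor paths from Cholesterol to Diet (paths whose first edge points into Cholesterol):
  P1: Cholesterol <- Age <- BMI -> Smoking <- Exercise -> Diet
  P2: Cholesterol <- Age <- BMI -> Smoking <- Genotype -> Diet
  P3: Cholesterol <- Age -> SleepHours <- Diet
Condition 1 (no descendant of Cholesterol in the set): FAILS — SleepHours is a descendant of Cholesterol.
Condition 2 (every backdoor path blocked by {Age, SleepHours, Smoking}):
  P1: blocked at chain node Age ∈ conditioning set.
  P2: blocked at chain node Age ∈ conditioning set.
  P3: blocked at fork node Age ∈ conditioning set.
{Age, SleepHours, Smoking} does not satisfy the backdoor criterion.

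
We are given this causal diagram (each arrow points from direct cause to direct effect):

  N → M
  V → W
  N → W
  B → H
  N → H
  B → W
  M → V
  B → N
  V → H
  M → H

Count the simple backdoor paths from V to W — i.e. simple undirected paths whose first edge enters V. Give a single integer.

7

A backdoor path from V to W is any simple undirected path whose first edge points into V (i.e. leaves V via a parent).
Parents of V: {M}.
Enumerating:
  P1: V <- M <- N <- B -> W
  P2: V <- M <- N -> W
  P3: V <- M <- N -> H <- B -> W
  P4: V <- M -> H <- B -> N -> W
  P5: V <- M -> H <- B -> W
  P6: V <- M -> H <- N <- B -> W
  P7: V <- M -> H <- N -> W
That exhausts the simple backdoor paths. Count: 7.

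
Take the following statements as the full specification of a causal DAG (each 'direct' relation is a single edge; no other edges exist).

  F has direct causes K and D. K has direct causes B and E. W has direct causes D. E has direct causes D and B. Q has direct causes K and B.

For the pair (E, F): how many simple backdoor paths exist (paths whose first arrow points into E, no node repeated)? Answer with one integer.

A backdoor path from E to F is any simple undirected path whose first edge points into E (i.e. leaves E via a parent).
Parents of E: {B, D}.
Enumerating:
  P1: E <- D -> F
  P2: E <- B -> K -> F
  P3: E <- B -> Q <- K -> F
That exhausts the simple backdoor paths. Count: 3.

3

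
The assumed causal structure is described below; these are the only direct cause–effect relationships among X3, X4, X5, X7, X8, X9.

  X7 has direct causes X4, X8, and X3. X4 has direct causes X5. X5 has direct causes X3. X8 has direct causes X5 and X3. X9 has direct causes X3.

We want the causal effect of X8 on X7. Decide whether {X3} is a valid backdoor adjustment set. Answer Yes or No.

No

Backdoor paths from X8 to X7 (paths whose first edge points into X8):
  P1: X8 <- X3 -> X5 -> X4 -> X7
  P2: X8 <- X3 -> X7
  P3: X8 <- X5 <- X3 -> X7
  P4: X8 <- X5 -> X4 -> X7
Condition 1 (no descendant of X8 in the set): holds — descendants of X8 are {X7}; none are in {X3}.
Condition 2 (every backdoor path blocked by {X3}):
  P1: blocked at fork node X3 ∈ conditioning set.
  P2: blocked at fork node X3 ∈ conditioning set.
  P3: blocked at fork node X3 ∈ conditioning set.
  P4: open — no interior node is in the conditioning set.
{X3} does not satisfy the backdoor criterion.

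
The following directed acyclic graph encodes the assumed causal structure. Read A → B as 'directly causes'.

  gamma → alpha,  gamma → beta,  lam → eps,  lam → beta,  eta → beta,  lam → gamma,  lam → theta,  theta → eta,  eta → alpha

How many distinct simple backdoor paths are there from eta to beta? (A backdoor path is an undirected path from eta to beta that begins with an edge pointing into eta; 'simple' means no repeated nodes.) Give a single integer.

A backdoor path from eta to beta is any simple undirected path whose first edge points into eta (i.e. leaves eta via a parent).
Parents of eta: {theta}.
Enumerating:
  P1: eta <- theta <- lam -> gamma -> beta
  P2: eta <- theta <- lam -> beta
That exhausts the simple backdoor paths. Count: 2.

2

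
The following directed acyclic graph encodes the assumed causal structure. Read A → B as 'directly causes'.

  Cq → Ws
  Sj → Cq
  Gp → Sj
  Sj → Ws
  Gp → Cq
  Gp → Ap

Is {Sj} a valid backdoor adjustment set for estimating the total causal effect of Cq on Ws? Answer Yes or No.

Yes

Backdoor paths from Cq to Ws (paths whose first edge points into Cq):
  P1: Cq <- Gp -> Sj -> Ws
  P2: Cq <- Sj -> Ws
Condition 1 (no descendant of Cq in the set): holds — descendants of Cq are {Ws}; none are in {Sj}.
Condition 2 (every backdoor path blocked by {Sj}):
  P1: blocked at chain node Sj ∈ conditioning set.
  P2: blocked at fork node Sj ∈ conditioning set.
{Sj} satisfies the backdoor criterion.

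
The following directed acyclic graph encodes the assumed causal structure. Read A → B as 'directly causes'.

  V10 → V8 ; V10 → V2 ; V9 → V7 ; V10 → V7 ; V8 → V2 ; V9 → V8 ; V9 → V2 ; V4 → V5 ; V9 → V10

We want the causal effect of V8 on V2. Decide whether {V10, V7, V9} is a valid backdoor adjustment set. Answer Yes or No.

Backdoor paths from V8 to V2 (paths whose first edge points into V8):
  P1: V8 <- V9 -> V10 -> V2
  P2: V8 <- V9 -> V2
  P3: V8 <- V9 -> V7 <- V10 -> V2
  P4: V8 <- V10 <- V9 -> V2
  P5: V8 <- V10 -> V2
  P6: V8 <- V10 -> V7 <- V9 -> V2
Condition 1 (no descendant of V8 in the set): holds — descendants of V8 are {V2}; none are in {V10, V7, V9}.
Condition 2 (every backdoor path blocked by {V10, V7, V9}):
  P1: blocked at fork node V9 ∈ conditioning set.
  P2: blocked at fork node V9 ∈ conditioning set.
  P3: blocked at fork node V9 ∈ conditioning set.
  P4: blocked at chain node V10 ∈ conditioning set.
  P5: blocked at fork node V10 ∈ conditioning set.
  P6: blocked at fork node V10 ∈ conditioning set.
{V10, V7, V9} satisfies the backdoor criterion.

Yes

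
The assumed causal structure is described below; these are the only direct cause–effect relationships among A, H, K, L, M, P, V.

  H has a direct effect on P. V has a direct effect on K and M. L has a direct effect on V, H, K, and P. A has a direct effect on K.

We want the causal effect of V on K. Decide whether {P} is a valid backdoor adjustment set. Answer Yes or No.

Backdoor paths from V to K (paths whose first edge points into V):
  P1: V <- L -> K
Condition 1 (no descendant of V in the set): holds — descendants of V are {K, M}; none are in {P}.
Condition 2 (every backdoor path blocked by {P}):
  P1: open — no interior node is in the conditioning set.
{P} does not satisfy the backdoor criterion.

No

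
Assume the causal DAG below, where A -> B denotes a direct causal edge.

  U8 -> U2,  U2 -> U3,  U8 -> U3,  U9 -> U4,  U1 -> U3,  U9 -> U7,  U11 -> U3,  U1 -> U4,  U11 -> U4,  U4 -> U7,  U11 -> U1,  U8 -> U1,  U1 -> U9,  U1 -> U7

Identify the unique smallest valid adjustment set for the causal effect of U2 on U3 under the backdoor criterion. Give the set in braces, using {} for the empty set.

{U8}

Variables eligible for adjustment (non-descendants of U2, excluding U2 and U3): {U1, U11, U4, U7, U8, U9}.
Backdoor paths from U2 to U3:
  P1: U2 <- U8 -> U1 <- U11 -> U3
  P2: U2 <- U8 -> U1 -> U9 -> U4 <- U11 -> U3
  P3: U2 <- U8 -> U1 -> U9 -> U7 <- U4 <- U11 -> U3
  P4: U2 <- U8 -> U1 -> U3
  P5: U2 <- U8 -> U1 -> U4 <- U11 -> U3
  P6: U2 <- U8 -> U1 -> U7 <- U9 -> U4 <- U11 -> U3
  P7: U2 <- U8 -> U1 -> U7 <- U4 <- U11 -> U3
  P8: U2 <- U8 -> U3
The empty set is not sufficient: P4 (U2 <- U8 -> U1 -> U3) has no collider blocking it and no conditioned non-collider, so it is open.
Try {U8}:
  P1: blocked at fork node U8 ∈ conditioning set.
  P2: blocked at fork node U8 ∈ conditioning set.
  P3: blocked at fork node U8 ∈ conditioning set.
  P4: blocked at fork node U8 ∈ conditioning set.
  P5: blocked at fork node U8 ∈ conditioning set.
  P6: blocked at fork node U8 ∈ conditioning set.
  P7: blocked at fork node U8 ∈ conditioning set.
  P8: blocked at fork node U8 ∈ conditioning set.
{U8} contains no descendant of U2 and blocks every backdoor path.
No other singleton works — e.g. {U11} leaves P4 open — so {U8} is the unique smallest valid adjustment set.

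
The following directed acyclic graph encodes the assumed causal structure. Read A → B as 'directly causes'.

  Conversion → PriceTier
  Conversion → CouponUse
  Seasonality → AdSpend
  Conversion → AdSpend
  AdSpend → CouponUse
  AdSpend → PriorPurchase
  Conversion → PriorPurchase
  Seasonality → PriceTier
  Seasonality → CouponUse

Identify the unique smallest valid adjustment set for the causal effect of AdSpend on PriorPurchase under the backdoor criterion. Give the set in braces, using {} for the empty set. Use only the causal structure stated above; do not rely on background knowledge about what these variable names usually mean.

Variables eligible for adjustment (non-descendants of AdSpend, excluding AdSpend and PriorPurchase): {Conversion, PriceTier, Seasonality}.
Backdoor paths from AdSpend to PriorPurchase:
  P1: AdSpend <- Conversion -> PriorPurchase
  P2: AdSpend <- Seasonality -> PriceTier <- Conversion -> PriorPurchase
  P3: AdSpend <- Seasonality -> CouponUse <- Conversion -> PriorPurchase
The empty set is not sufficient: P1 (AdSpend <- Conversion -> PriorPurchase) has no collider blocking it and no conditioned non-collider, so it is open.
Try {Conversion}:
  P1: blocked at fork node Conversion ∈ conditioning set.
  P2: blocked at collider PriceTier (neither it nor any descendant is in the conditioning set).
  P3: blocked at collider CouponUse (neither it nor any descendant is in the conditioning set).
{Conversion} contains no descendant of AdSpend and blocks every backdoor path.
No other singleton works — e.g. {Seasonality} leaves P1 open — so {Conversion} is the unique smallest valid adjustment set.

{Conversion}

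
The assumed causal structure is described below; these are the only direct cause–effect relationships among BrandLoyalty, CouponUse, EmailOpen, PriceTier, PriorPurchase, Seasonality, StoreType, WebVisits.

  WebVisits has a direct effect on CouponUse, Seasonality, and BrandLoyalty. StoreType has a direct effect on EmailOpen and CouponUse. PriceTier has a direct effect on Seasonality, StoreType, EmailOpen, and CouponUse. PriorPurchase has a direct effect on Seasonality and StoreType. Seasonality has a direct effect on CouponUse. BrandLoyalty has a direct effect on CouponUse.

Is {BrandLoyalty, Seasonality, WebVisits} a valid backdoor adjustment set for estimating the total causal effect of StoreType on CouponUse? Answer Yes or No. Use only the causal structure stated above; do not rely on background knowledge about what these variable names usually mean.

Backdoor paths from StoreType to CouponUse (paths whose first edge points into StoreType):
  P1: StoreType <- PriorPurchase -> Seasonality <- WebVisits -> BrandLoyalty -> CouponUse
  P2: StoreType <- PriorPurchase -> Seasonality <- WebVisits -> CouponUse
  P3: StoreType <- PriorPurchase -> Seasonality <- PriceTier -> CouponUse
  P4: StoreType <- PriorPurchase -> Seasonality -> CouponUse
  P5: StoreType <- PriceTier -> Seasonality <- WebVisits -> BrandLoyalty -> CouponUse
  P6: StoreType <- PriceTier -> Seasonality <- WebVisits -> CouponUse
  P7: StoreType <- PriceTier -> Seasonality -> CouponUse
  P8: StoreType <- PriceTier -> CouponUse
Condition 1 (no descendant of StoreType in the set): holds — descendants of StoreType are {CouponUse, EmailOpen}; none are in {BrandLoyalty, Seasonality, WebVisits}.
Condition 2 (every backdoor path blocked by {BrandLoyalty, Seasonality, WebVisits}):
  P1: blocked at fork node WebVisits ∈ conditioning set.
  P2: blocked at fork node WebVisits ∈ conditioning set.
  P3: open — collider(s) Seasonality are conditioned on (or have a conditioned descendant) and no non-collider on the path is in the set.
  P4: blocked at chain node Seasonality ∈ conditioning set.
  P5: blocked at fork node WebVisits ∈ conditioning set.
  P6: blocked at fork node WebVisits ∈ conditioning set.
  P7: blocked at chain node Seasonality ∈ conditioning set.
  P8: open — no interior node is in the conditioning set.
{BrandLoyalty, Seasonality, WebVisits} does not satisfy the backdoor criterion.

No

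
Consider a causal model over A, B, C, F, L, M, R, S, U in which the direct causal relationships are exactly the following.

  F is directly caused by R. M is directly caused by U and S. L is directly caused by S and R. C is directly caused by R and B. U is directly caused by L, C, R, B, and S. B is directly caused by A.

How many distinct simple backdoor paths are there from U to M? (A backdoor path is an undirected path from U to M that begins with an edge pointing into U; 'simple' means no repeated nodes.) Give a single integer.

5

A backdoor path from U to M is any simple undirected path whose first edge points into U (i.e. leaves U via a parent).
Parents of U: {B, C, L, R, S}.
Enumerating:
  P1: U <- R -> L <- S -> M
  P2: U <- B -> C <- R -> L <- S -> M
  P3: U <- S -> M
  P4: U <- C <- R -> L <- S -> M
  P5: U <- L <- S -> M
That exhausts the simple backdoor paths. Count: 5.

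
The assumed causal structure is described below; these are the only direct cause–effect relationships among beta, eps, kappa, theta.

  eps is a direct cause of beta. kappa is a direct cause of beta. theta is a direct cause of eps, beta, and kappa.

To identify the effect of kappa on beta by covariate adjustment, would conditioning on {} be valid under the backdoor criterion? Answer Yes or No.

Backdoor paths from kappa to beta (paths whose first edge points into kappa):
  P1: kappa <- theta -> eps -> beta
  P2: kappa <- theta -> beta
Condition 1 (no descendant of kappa in the set): holds — descendants of kappa are {beta}; none are in {}.
Condition 2 (every backdoor path blocked by {}):
  P1: open — no interior node is in the conditioning set.
  P2: open — no interior node is in the conditioning set.
{} does not satisfy the backdoor criterion.

No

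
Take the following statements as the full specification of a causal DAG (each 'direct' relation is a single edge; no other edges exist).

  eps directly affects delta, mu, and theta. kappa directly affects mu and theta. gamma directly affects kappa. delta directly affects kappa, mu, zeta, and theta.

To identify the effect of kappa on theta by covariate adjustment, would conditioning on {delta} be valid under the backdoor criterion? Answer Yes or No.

Yes

Backdoor paths from kappa to theta (paths whose first edge points into kappa):
  P1: kappa <- delta <- eps -> theta
  P2: kappa <- delta -> mu <- eps -> theta
  P3: kappa <- delta -> theta
Condition 1 (no descendant of kappa in the set): holds — descendants of kappa are {mu, theta}; none are in {delta}.
Condition 2 (every backdoor path blocked by {delta}):
  P1: blocked at chain node delta ∈ conditioning set.
  P2: blocked at fork node delta ∈ conditioning set.
  P3: blocked at fork node delta ∈ conditioning set.
{delta} satisfies the backdoor criterion.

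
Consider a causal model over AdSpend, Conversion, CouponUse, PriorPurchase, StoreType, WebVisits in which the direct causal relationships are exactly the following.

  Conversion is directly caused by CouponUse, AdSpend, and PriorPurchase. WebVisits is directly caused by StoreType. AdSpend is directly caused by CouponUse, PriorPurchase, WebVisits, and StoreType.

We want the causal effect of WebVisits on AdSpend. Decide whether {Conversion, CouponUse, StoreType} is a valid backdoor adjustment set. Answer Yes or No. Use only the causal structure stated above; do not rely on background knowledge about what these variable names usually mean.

Backdoor paths from WebVisits to AdSpend (paths whose first edge points into WebVisits):
  P1: WebVisits <- StoreType -> AdSpend
Condition 1 (no descendant of WebVisits in the set): FAILS — Conversion is a descendant of WebVisits.
Condition 2 (every backdoor path blocked by {Conversion, CouponUse, StoreType}):
  P1: blocked at fork node StoreType ∈ conditioning set.
{Conversion, CouponUse, StoreType} does not satisfy the backdoor criterion.

No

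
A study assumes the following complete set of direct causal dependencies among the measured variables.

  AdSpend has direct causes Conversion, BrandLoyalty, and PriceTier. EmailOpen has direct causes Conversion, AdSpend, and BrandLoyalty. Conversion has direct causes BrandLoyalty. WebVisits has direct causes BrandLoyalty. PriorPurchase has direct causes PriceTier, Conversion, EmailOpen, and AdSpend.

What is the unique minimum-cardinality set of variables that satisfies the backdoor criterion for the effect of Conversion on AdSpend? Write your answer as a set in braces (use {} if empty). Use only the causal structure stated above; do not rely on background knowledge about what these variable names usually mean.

Variables eligible for adjustment (non-descendants of Conversion, excluding Conversion and AdSpend): {BrandLoyalty, PriceTier, WebVisits}.
Backdoor paths from Conversion to AdSpend:
  P1: Conversion <- BrandLoyalty -> AdSpend
  P2: Conversion <- BrandLoyalty -> EmailOpen <- AdSpend
  P3: Conversion <- BrandLoyalty -> EmailOpen -> PriorPurchase <- PriceTier -> AdSpend
  P4: Conversion <- BrandLoyalty -> EmailOpen -> PriorPurchase <- AdSpend
The empty set is not sufficient: P1 (Conversion <- BrandLoyalty -> AdSpend) has no collider blocking it and no conditioned non-collider, so it is open.
Try {BrandLoyalty}:
  P1: blocked at fork node BrandLoyalty ∈ conditioning set.
  P2: blocked at fork node BrandLoyalty ∈ conditioning set.
  P3: blocked at fork node BrandLoyalty ∈ conditioning set.
  P4: blocked at fork node BrandLoyalty ∈ conditioning set.
{BrandLoyalty} contains no descendant of Conversion and blocks every backdoor path.
No other singleton works — e.g. {PriceTier} leaves P1 open — so {BrandLoyalty} is the unique smallest valid adjustment set.

{BrandLoyalty}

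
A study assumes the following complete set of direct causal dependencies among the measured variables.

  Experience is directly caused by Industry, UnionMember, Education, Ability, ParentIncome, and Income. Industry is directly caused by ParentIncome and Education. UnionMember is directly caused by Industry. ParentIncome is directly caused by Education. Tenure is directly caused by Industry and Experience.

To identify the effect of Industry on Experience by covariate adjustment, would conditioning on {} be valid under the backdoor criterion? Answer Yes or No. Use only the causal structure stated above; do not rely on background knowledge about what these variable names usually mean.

No

Backdoor paths from Industry to Experience (paths whose first edge points into Industry):
  P1: Industry <- Education -> ParentIncome -> Experience
  P2: Industry <- Education -> Experience
  P3: Industry <- ParentIncome <- Education -> Experience
  P4: Industry <- ParentIncome -> Experience
Condition 1 (no descendant of Industry in the set): holds — descendants of Industry are {Experience, Tenure, UnionMember}; none are in {}.
Condition 2 (every backdoor path blocked by {}):
  P1: open — no interior node is in the conditioning set.
  P2: open — no interior node is in the conditioning set.
  P3: open — no interior node is in the conditioning set.
  P4: open — no interior node is in the conditioning set.
{} does not satisfy the backdoor criterion.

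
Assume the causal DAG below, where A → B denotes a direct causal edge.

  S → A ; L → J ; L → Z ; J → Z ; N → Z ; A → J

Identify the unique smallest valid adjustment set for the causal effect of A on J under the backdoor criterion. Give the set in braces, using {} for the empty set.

Variables eligible for adjustment (non-descendants of A, excluding A and J): {L, N, S}.
Backdoor paths from A to J:
  (none)
With no backdoor paths the empty set already satisfies the criterion, and it is trivially minimal.

{}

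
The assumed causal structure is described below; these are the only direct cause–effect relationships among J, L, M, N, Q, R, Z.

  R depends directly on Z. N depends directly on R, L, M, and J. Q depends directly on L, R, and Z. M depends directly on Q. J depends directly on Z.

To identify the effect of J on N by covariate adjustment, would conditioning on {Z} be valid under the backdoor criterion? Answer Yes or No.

Yes

Backdoor paths from J to N (paths whose first edge points into J):
  P1: J <- Z -> R -> Q <- L -> N
  P2: J <- Z -> R -> Q -> M -> N
  P3: J <- Z -> R -> N
  P4: J <- Z -> Q <- L -> N
  P5: J <- Z -> Q <- R -> N
  P6: J <- Z -> Q -> M -> N
Condition 1 (no descendant of J in the set): holds — descendants of J are {N}; none are in {Z}.
Condition 2 (every backdoor path blocked by {Z}):
  P1: blocked at fork node Z ∈ conditioning set.
  P2: blocked at fork node Z ∈ conditioning set.
  P3: blocked at fork node Z ∈ conditioning set.
  P4: blocked at fork node Z ∈ conditioning set.
  P5: blocked at fork node Z ∈ conditioning set.
  P6: blocked at fork node Z ∈ conditioning set.
{Z} satisfies the backdoor criterion.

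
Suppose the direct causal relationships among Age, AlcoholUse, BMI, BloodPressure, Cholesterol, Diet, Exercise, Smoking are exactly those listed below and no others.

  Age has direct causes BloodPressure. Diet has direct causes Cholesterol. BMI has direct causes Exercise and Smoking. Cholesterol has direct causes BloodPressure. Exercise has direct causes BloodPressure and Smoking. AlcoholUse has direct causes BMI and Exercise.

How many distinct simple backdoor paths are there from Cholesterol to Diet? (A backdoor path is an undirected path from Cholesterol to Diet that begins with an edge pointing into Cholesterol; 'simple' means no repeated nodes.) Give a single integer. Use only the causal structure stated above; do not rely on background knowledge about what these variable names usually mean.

A backdoor path from Cholesterol to Diet is any simple undirected path whose first edge points into Cholesterol (i.e. leaves Cholesterol via a parent).
Parents of Cholesterol: {BloodPressure}.
No simple path from any parent of Cholesterol reaches Diet without revisiting Cholesterol, so there are no backdoor paths.

0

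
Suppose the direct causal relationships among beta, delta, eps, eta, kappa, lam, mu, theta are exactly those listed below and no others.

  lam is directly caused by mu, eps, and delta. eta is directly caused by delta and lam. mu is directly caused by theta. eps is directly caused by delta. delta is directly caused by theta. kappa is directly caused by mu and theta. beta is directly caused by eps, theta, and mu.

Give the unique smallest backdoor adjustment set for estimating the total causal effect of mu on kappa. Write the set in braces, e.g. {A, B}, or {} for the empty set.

Variables eligible for adjustment (non-descendants of mu, excluding mu and kappa): {delta, eps, theta}.
Backdoor paths from mu to kappa:
  P1: mu <- theta -> kappa
The empty set is not sufficient: P1 (mu <- theta -> kappa) has no collider blocking it and no conditioned non-collider, so it is open.
Try {theta}:
  P1: blocked at fork node theta ∈ conditioning set.
{theta} contains no descendant of mu and blocks every backdoor path.
No other singleton works — e.g. {delta} leaves P1 open — so {theta} is the unique smallest valid adjustment set.

{theta}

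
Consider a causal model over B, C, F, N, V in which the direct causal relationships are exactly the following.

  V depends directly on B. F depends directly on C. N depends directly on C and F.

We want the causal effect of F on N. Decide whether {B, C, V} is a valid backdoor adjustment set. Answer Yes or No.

Yes

Backdoor paths from F to N (paths whose first edge points into F):
  P1: F <- C -> N
Condition 1 (no descendant of F in the set): holds — descendants of F are {N}; none are in {B, C, V}.
Condition 2 (every backdoor path blocked by {B, C, V}):
  P1: blocked at fork node C ∈ conditioning set.
{B, C, V} satisfies the backdoor criterion.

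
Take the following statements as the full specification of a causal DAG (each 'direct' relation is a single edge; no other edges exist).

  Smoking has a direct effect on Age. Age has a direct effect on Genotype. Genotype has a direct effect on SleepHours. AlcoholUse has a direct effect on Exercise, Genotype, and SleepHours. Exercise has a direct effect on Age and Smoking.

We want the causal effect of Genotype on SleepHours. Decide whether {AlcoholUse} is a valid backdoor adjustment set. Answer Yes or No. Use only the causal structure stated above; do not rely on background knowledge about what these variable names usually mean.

Backdoor paths from Genotype to SleepHours (paths whose first edge points into Genotype):
  P1: Genotype <- AlcoholUse -> SleepHours
  P2: Genotype <- Age <- Exercise <- AlcoholUse -> SleepHours
  P3: Genotype <- Age <- Smoking <- Exercise <- AlcoholUse -> SleepHours
Condition 1 (no descendant of Genotype in the set): holds — descendants of Genotype are {SleepHours}; none are in {AlcoholUse}.
Condition 2 (every backdoor path blocked by {AlcoholUse}):
  P1: blocked at fork node AlcoholUse ∈ conditioning set.
  P2: blocked at fork node AlcoholUse ∈ conditioning set.
  P3: blocked at fork node AlcoholUse ∈ conditioning set.
{AlcoholUse} satisfies the backdoor criterion.

Yes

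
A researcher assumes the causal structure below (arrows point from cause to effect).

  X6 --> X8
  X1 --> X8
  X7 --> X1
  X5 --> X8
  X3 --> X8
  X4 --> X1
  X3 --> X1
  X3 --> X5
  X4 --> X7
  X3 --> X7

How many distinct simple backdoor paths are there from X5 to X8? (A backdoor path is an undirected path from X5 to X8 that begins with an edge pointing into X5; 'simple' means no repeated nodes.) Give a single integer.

A backdoor path from X5 to X8 is any simple undirected path whose first edge points into X5 (i.e. leaves X5 via a parent).
Parents of X5: {X3}.
Enumerating:
  P1: X5 <- X3 -> X7 <- X4 -> X1 -> X8
  P2: X5 <- X3 -> X7 -> X1 -> X8
  P3: X5 <- X3 -> X1 -> X8
  P4: X5 <- X3 -> X8
That exhausts the simple backdoor paths. Count: 4.

4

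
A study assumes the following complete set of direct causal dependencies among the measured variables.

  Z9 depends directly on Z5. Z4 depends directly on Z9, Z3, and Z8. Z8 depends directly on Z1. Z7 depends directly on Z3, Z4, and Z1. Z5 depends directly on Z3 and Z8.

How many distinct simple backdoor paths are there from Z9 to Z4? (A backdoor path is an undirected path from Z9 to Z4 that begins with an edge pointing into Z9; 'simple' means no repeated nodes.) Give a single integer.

A backdoor path from Z9 to Z4 is any simple undirected path whose first edge points into Z9 (i.e. leaves Z9 via a parent).
Parents of Z9: {Z5}.
Enumerating:
  P1: Z9 <- Z5 <- Z3 -> Z4
  P2: Z9 <- Z5 <- Z3 -> Z7 <- Z1 -> Z8 -> Z4
  P3: Z9 <- Z5 <- Z3 -> Z7 <- Z4
  P4: Z9 <- Z5 <- Z8 <- Z1 -> Z7 <- Z3 -> Z4
  P5: Z9 <- Z5 <- Z8 <- Z1 -> Z7 <- Z4
  P6: Z9 <- Z5 <- Z8 -> Z4
That exhausts the simple backdoor paths. Count: 6.

6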